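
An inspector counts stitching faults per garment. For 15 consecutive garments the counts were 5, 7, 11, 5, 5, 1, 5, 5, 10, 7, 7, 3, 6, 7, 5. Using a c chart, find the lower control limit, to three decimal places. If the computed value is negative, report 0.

c̄ = (5 + 7 + 11 + 5 + 5 + 1 + 5 + 5 + 10 + 7 + 7 + 3 + 6 + 7 + 5) / 15 = 89 / 15 = 5.9333
LCL = c̄ − 3√c̄ = 5.9333 − 3 × 2.4358 = -1.3742 → 0 (cannot be negative)

0.000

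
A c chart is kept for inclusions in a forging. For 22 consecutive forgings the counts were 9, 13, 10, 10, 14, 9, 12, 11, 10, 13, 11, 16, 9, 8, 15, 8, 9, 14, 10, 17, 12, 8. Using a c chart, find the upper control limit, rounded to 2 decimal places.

c̄ = (9 + 13 + 10 + 10 + 14 + 9 + 12 + 11 + 10 + 13 + 11 + 16 + 9 + 8 + 15 + 8 + 9 + 14 + 10 + 17 + 12 + 8) / 22 = 248 / 22 = 11.2727
UCL = c̄ + 3√c̄ = 11.2727 + 3 × √11.2727 = 11.2727 + 3 × 3.3575 = 21.3452

21.35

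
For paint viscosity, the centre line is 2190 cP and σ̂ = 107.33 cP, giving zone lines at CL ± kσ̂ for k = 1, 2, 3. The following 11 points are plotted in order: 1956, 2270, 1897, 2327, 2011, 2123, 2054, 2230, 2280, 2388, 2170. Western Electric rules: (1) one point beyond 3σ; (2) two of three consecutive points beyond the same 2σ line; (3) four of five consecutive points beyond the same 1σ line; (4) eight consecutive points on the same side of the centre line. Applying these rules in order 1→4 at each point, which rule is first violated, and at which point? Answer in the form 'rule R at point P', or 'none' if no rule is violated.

rule 2 at point 3

Zone of each point (C = within 1σ̂, B = 1σ̂–2σ̂, A = 2σ̂–3σ̂, * = beyond 3σ̂; sign = side of CL): 1:-A, 2:+C, 3:-A, 4:+B, 5:-B, 6:-C, 7:-B, 8:+C, 9:+C, 10:+B, 11:-C
Rule 2 (two of three consecutive points beyond the same 2σ limit) is satisfied at point 3.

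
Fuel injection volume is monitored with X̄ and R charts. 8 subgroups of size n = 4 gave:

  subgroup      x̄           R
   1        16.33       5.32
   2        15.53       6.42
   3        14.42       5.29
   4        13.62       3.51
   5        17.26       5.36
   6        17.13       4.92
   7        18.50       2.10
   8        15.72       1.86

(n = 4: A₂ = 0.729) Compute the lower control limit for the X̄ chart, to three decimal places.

X̄̄ = (16.33 + 15.53 + 14.42 + 13.62 + 17.26 + 17.13 + 18.50 + 15.72) / 8 = 128.5100 / 8 = 16.0637
R̄ = (5.32 + 6.42 + 5.29 + 3.51 + 5.36 + 4.92 + 2.10 + 1.86) / 8 = 34.7800 / 8 = 4.3475
LCL = X̄̄ − A₂·R̄ = 16.0637 − 0.729 × 4.3475 = 12.8944

12.894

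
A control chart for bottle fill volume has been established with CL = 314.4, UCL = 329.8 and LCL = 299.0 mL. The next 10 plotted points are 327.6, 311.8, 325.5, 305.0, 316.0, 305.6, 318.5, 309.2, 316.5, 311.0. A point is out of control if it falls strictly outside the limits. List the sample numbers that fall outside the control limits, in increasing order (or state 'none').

none

All 10 points lie within [299.0, 329.8].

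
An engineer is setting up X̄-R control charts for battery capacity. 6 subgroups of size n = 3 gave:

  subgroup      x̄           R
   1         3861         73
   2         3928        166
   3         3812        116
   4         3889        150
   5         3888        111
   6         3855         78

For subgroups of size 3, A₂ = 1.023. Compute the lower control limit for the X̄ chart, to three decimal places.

X̄̄ = (3861 + 3928 + 3812 + 3889 + 3888 + 3855) / 6 = 23233.0000 / 6 = 3872.1667
R̄ = (73 + 166 + 116 + 150 + 111 + 78) / 6 = 694.0000 / 6 = 115.6667
LCL = X̄̄ − A₂·R̄ = 3872.1667 − 1.023 × 115.6667 = 3753.8397

3753.840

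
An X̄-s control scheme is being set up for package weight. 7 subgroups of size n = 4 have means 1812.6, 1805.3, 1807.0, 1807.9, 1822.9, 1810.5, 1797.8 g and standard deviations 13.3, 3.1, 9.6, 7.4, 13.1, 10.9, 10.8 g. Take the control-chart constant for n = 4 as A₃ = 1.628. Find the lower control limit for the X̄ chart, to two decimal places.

1793.28

X̄̄ = (1812.6 + 1805.3 + 1807.0 + 1807.9 + 1822.9 + 1810.5 + 1797.8) / 7 = 1809.1429
s̄ = (13.3 + 3.1 + 9.6 + 7.4 + 13.1 + 10.9 + 10.8) / 7 = 9.7429
LCL = X̄̄ − A₃·s̄ = 1809.1429 − 1.628 × 9.7429 = 1793.2815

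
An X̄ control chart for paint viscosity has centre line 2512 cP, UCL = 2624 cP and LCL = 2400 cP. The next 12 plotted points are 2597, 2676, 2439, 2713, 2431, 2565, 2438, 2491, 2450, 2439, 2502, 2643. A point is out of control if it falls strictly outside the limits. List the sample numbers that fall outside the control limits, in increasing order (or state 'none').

2, 4, 12

Compare each point to [2400, 2624]: sample 2 = 2676 > UCL; sample 4 = 2713 > UCL; sample 12 = 2643 > UCL.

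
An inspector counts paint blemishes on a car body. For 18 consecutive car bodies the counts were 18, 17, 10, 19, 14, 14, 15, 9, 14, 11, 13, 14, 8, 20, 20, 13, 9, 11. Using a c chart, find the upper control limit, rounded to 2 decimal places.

c̄ = (18 + 17 + 10 + 19 + 14 + 14 + 15 + 9 + 14 + 11 + 13 + 14 + 8 + 20 + 20 + 13 + 9 + 11) / 18 = 249 / 18 = 13.8333
UCL = c̄ + 3√c̄ = 13.8333 + 3 × √13.8333 = 13.8333 + 3 × 3.7193 = 24.9913

24.99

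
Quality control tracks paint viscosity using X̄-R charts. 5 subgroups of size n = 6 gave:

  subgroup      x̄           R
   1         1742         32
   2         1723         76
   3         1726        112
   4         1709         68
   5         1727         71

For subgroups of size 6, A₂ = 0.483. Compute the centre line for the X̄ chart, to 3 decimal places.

1725.400

X̄̄ = (1742 + 1723 + 1726 + 1709 + 1727) / 5 = 8627.0000 / 5 = 1725.4000
CL = X̄̄ = 1725.4000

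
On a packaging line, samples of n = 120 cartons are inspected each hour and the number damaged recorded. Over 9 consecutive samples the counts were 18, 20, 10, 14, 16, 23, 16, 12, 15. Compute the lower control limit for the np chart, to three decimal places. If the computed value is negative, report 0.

p̄ = Σdᵢ / (k·n) = 144 / (9 × 120) = 0.13333
LCL = np̄ − 3·√(np̄(1−p̄)) = 16.0000 − 3 × 3.7238 = 4.8286

4.829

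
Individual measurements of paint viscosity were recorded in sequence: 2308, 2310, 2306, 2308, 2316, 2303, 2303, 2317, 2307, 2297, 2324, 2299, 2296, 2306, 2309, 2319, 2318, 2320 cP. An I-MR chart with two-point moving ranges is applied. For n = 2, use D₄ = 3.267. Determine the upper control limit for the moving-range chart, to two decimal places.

Moving ranges: 2, 4, 2, 8, 13, 0, 14, 10, 10, 27, 25, 3, 10, 3, 10, 1, 2; M̄R̄ = 144.0000 / 17 = 8.4706
UCL_MR = D₄·M̄R̄ = 3.267 × 8.4706 = 27.6734

27.67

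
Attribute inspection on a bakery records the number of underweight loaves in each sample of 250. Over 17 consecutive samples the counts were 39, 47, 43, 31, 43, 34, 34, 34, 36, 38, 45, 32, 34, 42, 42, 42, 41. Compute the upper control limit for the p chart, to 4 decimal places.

p̄ = Σdᵢ / (k·n) = 657 / (17 × 250) = 0.15459
UCL = p̄ + 3·√(p̄(1−p̄)/n) = 0.15459 + 3 × √(0.15459×0.84541/250) = 0.15459 + 3 × 0.02286 = 0.22318

0.2232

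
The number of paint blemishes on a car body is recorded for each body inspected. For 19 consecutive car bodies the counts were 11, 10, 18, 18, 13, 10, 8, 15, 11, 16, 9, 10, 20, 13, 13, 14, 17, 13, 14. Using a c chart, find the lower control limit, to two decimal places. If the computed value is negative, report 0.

2.37

c̄ = (11 + 10 + 18 + 18 + 13 + 10 + 8 + 15 + 11 + 16 + 9 + 10 + 20 + 13 + 13 + 14 + 17 + 13 + 14) / 19 = 253 / 19 = 13.3158
LCL = c̄ − 3√c̄ = 13.3158 − 3 × 3.6491 = 2.3685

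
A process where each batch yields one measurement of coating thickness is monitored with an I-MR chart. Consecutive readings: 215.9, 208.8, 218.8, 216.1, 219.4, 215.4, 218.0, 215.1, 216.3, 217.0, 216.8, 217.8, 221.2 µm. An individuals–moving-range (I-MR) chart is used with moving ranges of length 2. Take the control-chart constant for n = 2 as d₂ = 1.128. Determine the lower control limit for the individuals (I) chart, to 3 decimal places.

207.996

X̄ = (215.9 + 208.8 + 218.8 + 216.1 + 219.4 + 215.4 + 218.0 + 215.1 + 216.3 + 217.0 + 216.8 + 217.8 + 221.2) / 13 = 216.6615
Moving ranges: 7.1, 10.0, 2.7, 3.3, 4.0, 2.6, 2.9, 1.2, 0.7, 0.2, 1.0, 3.4; M̄R̄ = 39.1000 / 12 = 3.2583
LCL = X̄ − 3·M̄R̄/d₂ = 216.6615 − 3 × 3.2583 / 1.128 = 207.9958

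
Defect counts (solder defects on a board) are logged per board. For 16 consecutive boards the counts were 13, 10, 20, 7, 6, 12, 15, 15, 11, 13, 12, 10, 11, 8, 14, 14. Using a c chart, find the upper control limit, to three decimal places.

22.303

c̄ = (13 + 10 + 20 + 7 + 6 + 12 + 15 + 15 + 11 + 13 + 12 + 10 + 11 + 8 + 14 + 14) / 16 = 191 / 16 = 11.9375
UCL = c̄ + 3√c̄ = 11.9375 + 3 × √11.9375 = 11.9375 + 3 × 3.4551 = 22.3027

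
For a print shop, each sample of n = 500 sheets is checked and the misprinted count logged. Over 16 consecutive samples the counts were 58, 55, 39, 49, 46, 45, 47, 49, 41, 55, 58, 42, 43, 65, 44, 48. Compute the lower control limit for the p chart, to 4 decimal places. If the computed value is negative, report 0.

0.0581

p̄ = Σdᵢ / (k·n) = 784 / (16 × 500) = 0.09800
LCL = p̄ − 3·√(p̄(1−p̄)/n) = 0.09800 − 3 × 0.01330 = 0.05811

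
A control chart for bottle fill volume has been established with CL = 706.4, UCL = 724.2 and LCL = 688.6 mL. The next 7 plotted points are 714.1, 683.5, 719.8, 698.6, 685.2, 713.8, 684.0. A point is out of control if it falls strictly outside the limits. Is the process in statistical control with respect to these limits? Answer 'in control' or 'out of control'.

Compare each point to [688.6, 724.2]: sample 2 = 683.5 < LCL; sample 5 = 685.2 < LCL; sample 7 = 684.0 < LCL.

out of control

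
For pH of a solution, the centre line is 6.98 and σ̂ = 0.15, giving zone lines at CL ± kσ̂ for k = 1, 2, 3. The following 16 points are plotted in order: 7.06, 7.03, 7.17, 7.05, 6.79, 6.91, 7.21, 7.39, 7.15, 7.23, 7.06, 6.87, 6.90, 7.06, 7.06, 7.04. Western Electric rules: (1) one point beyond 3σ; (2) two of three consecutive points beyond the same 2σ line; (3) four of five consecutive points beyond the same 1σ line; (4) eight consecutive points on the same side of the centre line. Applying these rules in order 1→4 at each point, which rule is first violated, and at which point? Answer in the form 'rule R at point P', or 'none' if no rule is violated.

Zone of each point (C = within 1σ̂, B = 1σ̂–2σ̂, A = 2σ̂–3σ̂, * = beyond 3σ̂; sign = side of CL): 1:+C, 2:+C, 3:+B, 4:+C, 5:-B, 6:-C, 7:+B, 8:+A, 9:+B, 10:+B, 11:+C, 12:-C, 13:-C, 14:+C, 15:+C, 16:+C
Rule 3 (four of five consecutive points beyond the same 1σ limit) is satisfied at point 10.

rule 3 at point 10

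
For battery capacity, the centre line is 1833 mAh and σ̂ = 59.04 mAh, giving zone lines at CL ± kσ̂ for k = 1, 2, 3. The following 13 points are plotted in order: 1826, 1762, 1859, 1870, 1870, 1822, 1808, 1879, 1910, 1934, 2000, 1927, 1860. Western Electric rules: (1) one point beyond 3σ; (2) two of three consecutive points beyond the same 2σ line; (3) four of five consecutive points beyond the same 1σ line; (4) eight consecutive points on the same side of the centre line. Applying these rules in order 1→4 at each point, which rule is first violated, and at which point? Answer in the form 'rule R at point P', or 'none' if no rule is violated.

Zone of each point (C = within 1σ̂, B = 1σ̂–2σ̂, A = 2σ̂–3σ̂, * = beyond 3σ̂; sign = side of CL): 1:-C, 2:-B, 3:+C, 4:+C, 5:+C, 6:-C, 7:-C, 8:+C, 9:+B, 10:+B, 11:+A, 12:+B, 13:+C
Rule 3 (four of five consecutive points beyond the same 1σ limit) is satisfied at point 12.

rule 3 at point 12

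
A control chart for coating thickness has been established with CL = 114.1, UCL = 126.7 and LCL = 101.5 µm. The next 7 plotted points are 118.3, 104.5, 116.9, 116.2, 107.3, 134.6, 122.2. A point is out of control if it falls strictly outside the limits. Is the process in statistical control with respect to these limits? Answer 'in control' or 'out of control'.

out of control

Compare each point to [101.5, 126.7]: sample 6 = 134.6 > UCL.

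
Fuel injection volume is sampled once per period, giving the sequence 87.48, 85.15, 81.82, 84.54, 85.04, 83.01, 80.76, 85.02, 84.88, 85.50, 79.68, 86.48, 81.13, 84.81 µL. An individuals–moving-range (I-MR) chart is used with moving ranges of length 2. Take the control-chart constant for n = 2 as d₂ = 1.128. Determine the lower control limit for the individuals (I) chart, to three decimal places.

75.801

X̄ = (87.48 + 85.15 + 81.82 + 84.54 + 85.04 + 83.01 + 80.76 + 85.02 + 84.88 + 85.50 + 79.68 + 86.48 + 81.13 + 84.81) / 14 = 83.9500
Moving ranges: 2.33, 3.33, 2.72, 0.50, 2.03, 2.25, 4.26, 0.14, 0.62, 5.82, 6.80, 5.35, 3.68; M̄R̄ = 39.8300 / 13 = 3.0638
LCL = X̄ − 3·M̄R̄/d₂ = 83.9500 − 3 × 3.0638 / 1.128 = 75.8015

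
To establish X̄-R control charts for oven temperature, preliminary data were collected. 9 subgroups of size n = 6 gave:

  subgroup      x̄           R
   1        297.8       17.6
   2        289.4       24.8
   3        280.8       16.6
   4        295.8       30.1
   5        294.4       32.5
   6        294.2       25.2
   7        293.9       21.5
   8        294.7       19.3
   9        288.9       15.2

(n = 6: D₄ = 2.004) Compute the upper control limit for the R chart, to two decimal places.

45.16

R̄ = (17.6 + 24.8 + 16.6 + 30.1 + 32.5 + 25.2 + 21.5 + 19.3 + 15.2) / 9 = 202.8000 / 9 = 22.5333
UCL_R = D₄·R̄ = 2.004 × 22.5333 = 45.1568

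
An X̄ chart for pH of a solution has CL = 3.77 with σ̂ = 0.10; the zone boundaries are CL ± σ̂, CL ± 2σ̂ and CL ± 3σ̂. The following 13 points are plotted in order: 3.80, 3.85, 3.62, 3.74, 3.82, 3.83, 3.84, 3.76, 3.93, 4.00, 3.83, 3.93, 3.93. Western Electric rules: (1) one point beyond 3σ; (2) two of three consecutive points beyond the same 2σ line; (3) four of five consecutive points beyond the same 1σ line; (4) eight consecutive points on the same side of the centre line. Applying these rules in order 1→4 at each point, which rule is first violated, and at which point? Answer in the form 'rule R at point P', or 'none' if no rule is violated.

Zone of each point (C = within 1σ̂, B = 1σ̂–2σ̂, A = 2σ̂–3σ̂, * = beyond 3σ̂; sign = side of CL): 1:+C, 2:+C, 3:-B, 4:-C, 5:+C, 6:+C, 7:+C, 8:-C, 9:+B, 10:+A, 11:+C, 12:+B, 13:+B
Rule 3 (four of five consecutive points beyond the same 1σ limit) is satisfied at point 13.

rule 3 at point 13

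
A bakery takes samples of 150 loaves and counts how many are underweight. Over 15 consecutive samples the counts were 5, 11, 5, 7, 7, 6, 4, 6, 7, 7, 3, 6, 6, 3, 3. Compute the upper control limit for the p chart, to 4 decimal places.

p̄ = Σdᵢ / (k·n) = 86 / (15 × 150) = 0.03822
UCL = p̄ + 3·√(p̄(1−p̄)/n) = 0.03822 + 3 × √(0.03822×0.96178/150) = 0.03822 + 3 × 0.01565 = 0.08519

0.0852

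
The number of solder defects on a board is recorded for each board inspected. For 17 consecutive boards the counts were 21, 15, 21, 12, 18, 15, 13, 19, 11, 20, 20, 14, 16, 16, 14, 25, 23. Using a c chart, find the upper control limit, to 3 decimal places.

29.690

c̄ = (21 + 15 + 21 + 12 + 18 + 15 + 13 + 19 + 11 + 20 + 20 + 14 + 16 + 16 + 14 + 25 + 23) / 17 = 293 / 17 = 17.2353
UCL = c̄ + 3√c̄ = 17.2353 + 3 × √17.2353 = 17.2353 + 3 × 4.1515 = 29.6899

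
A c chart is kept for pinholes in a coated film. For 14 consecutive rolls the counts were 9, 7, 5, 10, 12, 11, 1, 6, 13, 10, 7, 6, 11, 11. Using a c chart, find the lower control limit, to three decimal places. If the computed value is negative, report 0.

0.000

c̄ = (9 + 7 + 5 + 10 + 12 + 11 + 1 + 6 + 13 + 10 + 7 + 6 + 11 + 11) / 14 = 119 / 14 = 8.5000
LCL = c̄ − 3√c̄ = 8.5000 − 3 × 2.9155 = -0.2464 → 0 (cannot be negative)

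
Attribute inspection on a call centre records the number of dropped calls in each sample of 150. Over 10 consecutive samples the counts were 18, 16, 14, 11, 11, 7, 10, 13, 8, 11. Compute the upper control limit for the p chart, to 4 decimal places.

p̄ = Σdᵢ / (k·n) = 119 / (10 × 150) = 0.07933
UCL = p̄ + 3·√(p̄(1−p̄)/n) = 0.07933 + 3 × √(0.07933×0.92067/150) = 0.07933 + 3 × 0.02207 = 0.14553

0.1455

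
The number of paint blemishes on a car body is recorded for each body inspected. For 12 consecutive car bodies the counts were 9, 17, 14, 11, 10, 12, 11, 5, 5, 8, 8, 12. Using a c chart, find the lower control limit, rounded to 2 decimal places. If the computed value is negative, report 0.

0.60

c̄ = (9 + 17 + 14 + 11 + 10 + 12 + 11 + 5 + 5 + 8 + 8 + 12) / 12 = 122 / 12 = 10.1667
LCL = c̄ − 3√c̄ = 10.1667 − 3 × 3.1885 = 0.6011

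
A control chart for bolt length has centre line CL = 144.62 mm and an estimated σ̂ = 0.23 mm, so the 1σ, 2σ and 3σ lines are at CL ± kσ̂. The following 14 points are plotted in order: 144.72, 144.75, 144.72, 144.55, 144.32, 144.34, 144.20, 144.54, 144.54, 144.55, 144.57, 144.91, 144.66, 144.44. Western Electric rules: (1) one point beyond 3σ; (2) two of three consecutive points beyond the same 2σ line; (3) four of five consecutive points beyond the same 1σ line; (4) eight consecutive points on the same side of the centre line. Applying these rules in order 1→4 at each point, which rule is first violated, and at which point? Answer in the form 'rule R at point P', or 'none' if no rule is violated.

rule 4 at point 11

Zone of each point (C = within 1σ̂, B = 1σ̂–2σ̂, A = 2σ̂–3σ̂, * = beyond 3σ̂; sign = side of CL): 1:+C, 2:+C, 3:+C, 4:-C, 5:-B, 6:-B, 7:-B, 8:-C, 9:-C, 10:-C, 11:-C, 12:+B, 13:+C, 14:-C
Rule 4 (eight consecutive points on the same side of the centre line) is satisfied at point 11.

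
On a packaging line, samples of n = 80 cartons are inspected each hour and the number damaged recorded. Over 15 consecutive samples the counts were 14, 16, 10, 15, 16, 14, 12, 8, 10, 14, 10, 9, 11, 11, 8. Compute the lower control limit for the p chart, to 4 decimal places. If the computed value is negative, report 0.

p̄ = Σdᵢ / (k·n) = 178 / (15 × 80) = 0.14833
LCL = p̄ − 3·√(p̄(1−p̄)/n) = 0.14833 − 3 × 0.03974 = 0.02912

0.0291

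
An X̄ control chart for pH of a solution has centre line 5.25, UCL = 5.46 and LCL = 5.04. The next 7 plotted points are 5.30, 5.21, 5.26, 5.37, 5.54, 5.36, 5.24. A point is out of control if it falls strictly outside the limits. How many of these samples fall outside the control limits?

1

Compare each point to [5.04, 5.46]: sample 5 = 5.54 > UCL.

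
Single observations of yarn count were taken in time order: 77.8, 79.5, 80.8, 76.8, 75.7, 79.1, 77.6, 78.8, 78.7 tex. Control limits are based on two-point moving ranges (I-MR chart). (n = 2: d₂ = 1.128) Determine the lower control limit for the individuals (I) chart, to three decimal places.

X̄ = (77.8 + 79.5 + 80.8 + 76.8 + 75.7 + 79.1 + 77.6 + 78.8 + 78.7) / 9 = 78.3111
Moving ranges: 1.7, 1.3, 4.0, 1.1, 3.4, 1.5, 1.2, 0.1; M̄R̄ = 14.3000 / 8 = 1.7875
LCL = X̄ − 3·M̄R̄/d₂ = 78.3111 − 3 × 1.7875 / 1.128 = 73.5571

73.557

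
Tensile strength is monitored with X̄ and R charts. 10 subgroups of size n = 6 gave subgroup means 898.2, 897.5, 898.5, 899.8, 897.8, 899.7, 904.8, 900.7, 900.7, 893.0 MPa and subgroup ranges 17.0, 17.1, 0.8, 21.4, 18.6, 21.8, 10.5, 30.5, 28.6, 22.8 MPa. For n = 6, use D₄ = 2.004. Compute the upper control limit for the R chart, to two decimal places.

37.90

R̄ = (17.0 + 17.1 + 0.8 + 21.4 + 18.6 + 21.8 + 10.5 + 30.5 + 28.6 + 22.8) / 10 = 189.1000 / 10 = 18.9100
UCL_R = D₄·R̄ = 2.004 × 18.9100 = 37.8956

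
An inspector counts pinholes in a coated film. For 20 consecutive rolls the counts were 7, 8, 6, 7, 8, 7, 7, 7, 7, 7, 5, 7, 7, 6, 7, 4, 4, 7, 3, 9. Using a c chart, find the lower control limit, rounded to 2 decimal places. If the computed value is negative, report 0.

c̄ = (7 + 8 + 6 + 7 + 8 + 7 + 7 + 7 + 7 + 7 + 5 + 7 + 7 + 6 + 7 + 4 + 4 + 7 + 3 + 9) / 20 = 130 / 20 = 6.5000
LCL = c̄ − 3√c̄ = 6.5000 − 3 × 2.5495 = -1.1485 → 0 (cannot be negative)

0.00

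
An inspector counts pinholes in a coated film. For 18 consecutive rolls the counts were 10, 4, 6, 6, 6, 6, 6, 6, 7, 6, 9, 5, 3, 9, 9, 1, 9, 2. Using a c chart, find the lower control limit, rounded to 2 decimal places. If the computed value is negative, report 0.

c̄ = (10 + 4 + 6 + 6 + 6 + 6 + 6 + 6 + 7 + 6 + 9 + 5 + 3 + 9 + 9 + 1 + 9 + 2) / 18 = 110 / 18 = 6.1111
LCL = c̄ − 3√c̄ = 6.1111 − 3 × 2.4721 = -1.3051 → 0 (cannot be negative)

0.00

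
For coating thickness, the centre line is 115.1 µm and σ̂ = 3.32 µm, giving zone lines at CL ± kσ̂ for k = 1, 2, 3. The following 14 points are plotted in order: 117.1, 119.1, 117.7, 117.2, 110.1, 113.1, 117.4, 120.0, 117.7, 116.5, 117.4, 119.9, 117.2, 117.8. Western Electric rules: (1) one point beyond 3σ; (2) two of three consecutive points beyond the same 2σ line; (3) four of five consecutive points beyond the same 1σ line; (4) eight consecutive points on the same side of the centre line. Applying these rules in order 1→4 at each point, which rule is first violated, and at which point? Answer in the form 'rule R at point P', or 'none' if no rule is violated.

Zone of each point (C = within 1σ̂, B = 1σ̂–2σ̂, A = 2σ̂–3σ̂, * = beyond 3σ̂; sign = side of CL): 1:+C, 2:+B, 3:+C, 4:+C, 5:-B, 6:-C, 7:+C, 8:+B, 9:+C, 10:+C, 11:+C, 12:+B, 13:+C, 14:+C
Rule 4 (eight consecutive points on the same side of the centre line) is satisfied at point 14.

rule 4 at point 14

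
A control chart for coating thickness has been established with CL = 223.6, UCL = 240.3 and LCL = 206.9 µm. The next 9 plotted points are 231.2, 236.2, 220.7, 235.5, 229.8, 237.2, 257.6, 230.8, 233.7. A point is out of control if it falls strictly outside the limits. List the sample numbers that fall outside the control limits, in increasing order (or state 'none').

7

Compare each point to [206.9, 240.3]: sample 7 = 257.6 > UCL.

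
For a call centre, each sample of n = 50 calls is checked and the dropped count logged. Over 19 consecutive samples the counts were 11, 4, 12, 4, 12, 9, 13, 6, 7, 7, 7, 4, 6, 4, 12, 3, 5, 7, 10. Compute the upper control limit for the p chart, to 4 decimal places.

0.3022

p̄ = Σdᵢ / (k·n) = 143 / (19 × 50) = 0.15053
UCL = p̄ + 3·√(p̄(1−p̄)/n) = 0.15053 + 3 × √(0.15053×0.84947/50) = 0.15053 + 3 × 0.05057 = 0.30224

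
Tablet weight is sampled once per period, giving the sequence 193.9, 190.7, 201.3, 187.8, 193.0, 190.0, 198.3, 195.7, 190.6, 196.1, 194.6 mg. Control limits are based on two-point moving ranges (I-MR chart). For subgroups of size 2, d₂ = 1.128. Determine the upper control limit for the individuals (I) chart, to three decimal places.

209.377

X̄ = (193.9 + 190.7 + 201.3 + 187.8 + 193.0 + 190.0 + 198.3 + 195.7 + 190.6 + 196.1 + 194.6) / 11 = 193.8182
Moving ranges: 3.2, 10.6, 13.5, 5.2, 3.0, 8.3, 2.6, 5.1, 5.5, 1.5; M̄R̄ = 58.5000 / 10 = 5.8500
UCL = X̄ + 3·M̄R̄/d₂ = 193.8182 + 3 × 5.8500 / 1.128 = 209.3767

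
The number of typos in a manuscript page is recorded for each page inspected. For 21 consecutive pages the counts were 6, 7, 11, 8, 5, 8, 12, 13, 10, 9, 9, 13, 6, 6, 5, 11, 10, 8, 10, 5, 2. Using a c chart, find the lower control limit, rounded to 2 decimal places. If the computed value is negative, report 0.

0.00

c̄ = (6 + 7 + 11 + 8 + 5 + 8 + 12 + 13 + 10 + 9 + 9 + 13 + 6 + 6 + 5 + 11 + 10 + 8 + 10 + 5 + 2) / 21 = 174 / 21 = 8.2857
LCL = c̄ − 3√c̄ = 8.2857 − 3 × 2.8785 = -0.3498 → 0 (cannot be negative)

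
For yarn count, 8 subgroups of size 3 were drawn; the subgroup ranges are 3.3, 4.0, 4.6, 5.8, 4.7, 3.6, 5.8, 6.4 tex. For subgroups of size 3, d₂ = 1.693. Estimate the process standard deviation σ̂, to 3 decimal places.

2.820

R̄ = (3.3 + 4.0 + 4.6 + 5.8 + 4.7 + 3.6 + 5.8 + 6.4) / 8 = 4.7750
σ̂ = R̄ / d₂ = 4.7750 / 1.693 = 2.8204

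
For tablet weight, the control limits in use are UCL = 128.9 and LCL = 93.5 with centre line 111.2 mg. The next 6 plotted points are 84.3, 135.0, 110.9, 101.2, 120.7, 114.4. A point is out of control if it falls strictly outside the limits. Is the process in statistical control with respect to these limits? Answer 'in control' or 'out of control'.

Compare each point to [93.5, 128.9]: sample 1 = 84.3 < LCL; sample 2 = 135.0 > UCL.

out of control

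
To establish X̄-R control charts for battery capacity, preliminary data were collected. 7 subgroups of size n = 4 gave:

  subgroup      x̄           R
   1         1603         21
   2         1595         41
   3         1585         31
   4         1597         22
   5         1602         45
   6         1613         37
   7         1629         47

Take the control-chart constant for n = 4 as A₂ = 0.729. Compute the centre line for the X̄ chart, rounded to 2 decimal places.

1603.43

X̄̄ = (1603 + 1595 + 1585 + 1597 + 1602 + 1613 + 1629) / 7 = 11224.0000 / 7 = 1603.4286
CL = X̄̄ = 1603.4286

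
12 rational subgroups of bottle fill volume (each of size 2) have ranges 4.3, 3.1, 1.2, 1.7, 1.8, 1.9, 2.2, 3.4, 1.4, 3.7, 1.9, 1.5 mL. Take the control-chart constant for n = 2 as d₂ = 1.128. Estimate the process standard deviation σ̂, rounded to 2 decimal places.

R̄ = (4.3 + 3.1 + 1.2 + 1.7 + 1.8 + 1.9 + 2.2 + 3.4 + 1.4 + 3.7 + 1.9 + 1.5) / 12 = 2.3417
σ̂ = R̄ / d₂ = 2.3417 / 1.128 = 2.0759

2.08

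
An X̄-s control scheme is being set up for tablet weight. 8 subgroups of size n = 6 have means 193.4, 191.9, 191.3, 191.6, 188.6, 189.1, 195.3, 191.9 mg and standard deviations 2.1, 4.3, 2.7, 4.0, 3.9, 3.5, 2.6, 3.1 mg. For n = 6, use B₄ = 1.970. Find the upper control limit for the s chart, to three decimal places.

s̄ = (2.1 + 4.3 + 2.7 + 4.0 + 3.9 + 3.5 + 2.6 + 3.1) / 8 = 3.2750
UCL_s = B₄·s̄ = 1.970 × 3.2750 = 6.4517

6.452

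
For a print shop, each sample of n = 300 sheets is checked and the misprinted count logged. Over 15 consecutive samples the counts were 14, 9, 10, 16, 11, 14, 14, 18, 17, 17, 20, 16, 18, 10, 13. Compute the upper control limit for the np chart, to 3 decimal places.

25.599

p̄ = Σdᵢ / (k·n) = 217 / (15 × 300) = 0.04822
UCL = np̄ + 3·√(np̄(1−p̄)) = 14.4667 + 3 × √(14.4667×0.95178) = 14.4667 + 3 × 3.7107 = 25.5987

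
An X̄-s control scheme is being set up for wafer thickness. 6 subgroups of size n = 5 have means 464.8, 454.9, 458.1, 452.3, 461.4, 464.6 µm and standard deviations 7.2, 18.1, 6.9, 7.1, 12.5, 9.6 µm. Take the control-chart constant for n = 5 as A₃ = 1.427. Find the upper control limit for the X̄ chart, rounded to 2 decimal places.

X̄̄ = (464.8 + 454.9 + 458.1 + 452.3 + 461.4 + 464.6) / 6 = 459.3500
s̄ = (7.2 + 18.1 + 6.9 + 7.1 + 12.5 + 9.6) / 6 = 10.2333
UCL = X̄̄ + A₃·s̄ = 459.3500 + 1.427 × 10.2333 = 473.9530

473.95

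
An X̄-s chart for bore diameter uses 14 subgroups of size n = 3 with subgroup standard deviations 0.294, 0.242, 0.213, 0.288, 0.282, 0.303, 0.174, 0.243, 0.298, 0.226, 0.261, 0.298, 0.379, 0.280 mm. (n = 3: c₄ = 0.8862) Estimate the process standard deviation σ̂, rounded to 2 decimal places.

0.30

s̄ = (0.294 + 0.242 + 0.213 + 0.288 + 0.282 + 0.303 + 0.174 + 0.243 + 0.298 + 0.226 + 0.261 + 0.298 + 0.379 + 0.280) / 14 = 0.2701
σ̂ = s̄ / c₄ = 0.2701 / 0.8862 = 0.3048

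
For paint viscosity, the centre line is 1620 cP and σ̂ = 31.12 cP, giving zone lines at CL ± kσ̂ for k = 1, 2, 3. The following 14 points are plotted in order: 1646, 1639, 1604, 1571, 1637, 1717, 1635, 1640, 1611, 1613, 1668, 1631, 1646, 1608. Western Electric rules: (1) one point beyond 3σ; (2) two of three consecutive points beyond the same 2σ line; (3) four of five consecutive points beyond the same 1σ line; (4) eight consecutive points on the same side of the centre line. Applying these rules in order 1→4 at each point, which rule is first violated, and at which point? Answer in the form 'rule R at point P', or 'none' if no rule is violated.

Zone of each point (C = within 1σ̂, B = 1σ̂–2σ̂, A = 2σ̂–3σ̂, * = beyond 3σ̂; sign = side of CL): 1:+C, 2:+C, 3:-C, 4:-B, 5:+C, 6:+*, 7:+C, 8:+C, 9:-C, 10:-C, 11:+B, 12:+C, 13:+C, 14:-C
Rule 1 (one point beyond the 3σ limits) is satisfied at point 6.

rule 1 at point 6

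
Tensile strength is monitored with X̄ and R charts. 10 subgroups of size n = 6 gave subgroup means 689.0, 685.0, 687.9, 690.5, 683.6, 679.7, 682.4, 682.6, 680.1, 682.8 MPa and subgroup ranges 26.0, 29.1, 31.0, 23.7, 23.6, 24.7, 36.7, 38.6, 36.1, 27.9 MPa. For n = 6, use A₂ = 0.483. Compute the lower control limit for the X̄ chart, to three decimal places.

X̄̄ = (689.0 + 685.0 + 687.9 + 690.5 + 683.6 + 679.7 + 682.4 + 682.6 + 680.1 + 682.8) / 10 = 6843.6000 / 10 = 684.3600
R̄ = (26.0 + 29.1 + 31.0 + 23.7 + 23.6 + 24.7 + 36.7 + 38.6 + 36.1 + 27.9) / 10 = 297.4000 / 10 = 29.7400
LCL = X̄̄ − A₂·R̄ = 684.3600 − 0.483 × 29.7400 = 669.9956

669.996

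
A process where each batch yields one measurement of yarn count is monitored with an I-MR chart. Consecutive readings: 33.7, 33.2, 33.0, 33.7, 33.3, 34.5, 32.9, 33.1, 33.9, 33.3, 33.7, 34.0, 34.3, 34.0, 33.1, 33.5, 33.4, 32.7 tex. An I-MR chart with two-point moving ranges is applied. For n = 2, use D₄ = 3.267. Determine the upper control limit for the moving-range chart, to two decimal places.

Moving ranges: 0.5, 0.2, 0.7, 0.4, 1.2, 1.6, 0.2, 0.8, 0.6, 0.4, 0.3, 0.3, 0.3, 0.9, 0.4, 0.1, 0.7; M̄R̄ = 9.6000 / 17 = 0.5647
UCL_MR = D₄·M̄R̄ = 3.267 × 0.5647 = 1.8449

1.84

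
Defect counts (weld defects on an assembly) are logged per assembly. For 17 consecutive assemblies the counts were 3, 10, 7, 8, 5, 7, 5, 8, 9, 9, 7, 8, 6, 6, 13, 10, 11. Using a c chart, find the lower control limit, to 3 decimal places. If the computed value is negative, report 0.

0.000

c̄ = (3 + 10 + 7 + 8 + 5 + 7 + 5 + 8 + 9 + 9 + 7 + 8 + 6 + 6 + 13 + 10 + 11) / 17 = 132 / 17 = 7.7647
LCL = c̄ − 3√c̄ = 7.7647 − 3 × 2.7865 = -0.5949 → 0 (cannot be negative)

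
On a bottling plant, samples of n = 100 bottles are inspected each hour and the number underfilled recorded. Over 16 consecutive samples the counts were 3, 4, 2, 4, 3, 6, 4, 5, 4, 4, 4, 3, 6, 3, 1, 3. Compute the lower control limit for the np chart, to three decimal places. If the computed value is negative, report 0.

p̄ = Σdᵢ / (k·n) = 59 / (16 × 100) = 0.03687
LCL = np̄ − 3·√(np̄(1−p̄)) = 3.6875 − 3 × 1.8845 = -1.9661 → 0 (negative, so LCL = 0)

0.000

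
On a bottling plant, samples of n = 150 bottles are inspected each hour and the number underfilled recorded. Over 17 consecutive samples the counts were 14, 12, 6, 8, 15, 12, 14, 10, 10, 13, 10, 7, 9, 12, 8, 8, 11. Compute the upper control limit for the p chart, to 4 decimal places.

0.1328

p̄ = Σdᵢ / (k·n) = 179 / (17 × 150) = 0.07020
UCL = p̄ + 3·√(p̄(1−p̄)/n) = 0.07020 + 3 × √(0.07020×0.92980/150) = 0.07020 + 3 × 0.02086 = 0.13277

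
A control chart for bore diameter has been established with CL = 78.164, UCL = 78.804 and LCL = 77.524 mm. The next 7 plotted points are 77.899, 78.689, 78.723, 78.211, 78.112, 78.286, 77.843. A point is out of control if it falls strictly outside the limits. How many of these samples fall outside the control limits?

0

All 7 points lie within [77.524, 78.804].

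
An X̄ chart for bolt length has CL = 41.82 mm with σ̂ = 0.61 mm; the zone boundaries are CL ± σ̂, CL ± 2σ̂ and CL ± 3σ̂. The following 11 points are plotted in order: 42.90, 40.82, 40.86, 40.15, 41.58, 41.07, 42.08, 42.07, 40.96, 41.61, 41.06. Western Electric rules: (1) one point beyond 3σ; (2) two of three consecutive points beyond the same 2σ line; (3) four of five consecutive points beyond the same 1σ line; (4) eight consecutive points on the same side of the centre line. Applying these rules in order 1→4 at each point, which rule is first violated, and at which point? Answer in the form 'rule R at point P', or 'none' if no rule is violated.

rule 3 at point 6

Zone of each point (C = within 1σ̂, B = 1σ̂–2σ̂, A = 2σ̂–3σ̂, * = beyond 3σ̂; sign = side of CL): 1:+B, 2:-B, 3:-B, 4:-A, 5:-C, 6:-B, 7:+C, 8:+C, 9:-B, 10:-C, 11:-B
Rule 3 (four of five consecutive points beyond the same 1σ limit) is satisfied at point 6.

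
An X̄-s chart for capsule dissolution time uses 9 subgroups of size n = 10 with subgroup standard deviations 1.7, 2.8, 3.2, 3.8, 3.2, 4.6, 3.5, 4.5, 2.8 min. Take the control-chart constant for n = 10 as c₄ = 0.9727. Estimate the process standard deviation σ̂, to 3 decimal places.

s̄ = (1.7 + 2.8 + 3.2 + 3.8 + 3.2 + 4.6 + 3.5 + 4.5 + 2.8) / 9 = 3.3444
σ̂ = s̄ / c₄ = 3.3444 / 0.9727 = 3.4383

3.438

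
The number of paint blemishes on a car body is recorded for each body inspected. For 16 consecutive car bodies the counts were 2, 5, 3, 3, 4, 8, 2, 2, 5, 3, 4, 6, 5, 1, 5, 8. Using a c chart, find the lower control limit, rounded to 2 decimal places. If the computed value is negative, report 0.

c̄ = (2 + 5 + 3 + 3 + 4 + 8 + 2 + 2 + 5 + 3 + 4 + 6 + 5 + 1 + 5 + 8) / 16 = 66 / 16 = 4.1250
LCL = c̄ − 3√c̄ = 4.1250 − 3 × 2.0310 = -1.9680 → 0 (cannot be negative)

0.00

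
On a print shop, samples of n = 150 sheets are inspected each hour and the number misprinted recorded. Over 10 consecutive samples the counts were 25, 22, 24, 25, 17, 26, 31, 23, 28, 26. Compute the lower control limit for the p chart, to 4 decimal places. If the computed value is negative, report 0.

p̄ = Σdᵢ / (k·n) = 247 / (10 × 150) = 0.16467
LCL = p̄ − 3·√(p̄(1−p̄)/n) = 0.16467 − 3 × 0.03028 = 0.07382

0.0738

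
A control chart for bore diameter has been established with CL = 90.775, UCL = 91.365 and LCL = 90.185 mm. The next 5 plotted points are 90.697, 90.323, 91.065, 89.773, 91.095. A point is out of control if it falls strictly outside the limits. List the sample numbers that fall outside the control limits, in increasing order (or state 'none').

Compare each point to [90.185, 91.365]: sample 4 = 89.773 < LCL.

4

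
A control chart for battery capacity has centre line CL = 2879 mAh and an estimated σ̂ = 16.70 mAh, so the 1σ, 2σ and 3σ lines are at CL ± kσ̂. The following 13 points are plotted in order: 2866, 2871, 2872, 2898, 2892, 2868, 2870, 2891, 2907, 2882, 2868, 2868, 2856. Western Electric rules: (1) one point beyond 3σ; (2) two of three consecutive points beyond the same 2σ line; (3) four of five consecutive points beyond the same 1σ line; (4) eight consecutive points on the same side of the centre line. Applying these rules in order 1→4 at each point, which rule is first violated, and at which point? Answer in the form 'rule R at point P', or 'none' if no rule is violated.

none

Zone of each point (C = within 1σ̂, B = 1σ̂–2σ̂, A = 2σ̂–3σ̂, * = beyond 3σ̂; sign = side of CL): 1:-C, 2:-C, 3:-C, 4:+B, 5:+C, 6:-C, 7:-C, 8:+C, 9:+B, 10:+C, 11:-C, 12:-C, 13:-B
No rule fires across all 13 points.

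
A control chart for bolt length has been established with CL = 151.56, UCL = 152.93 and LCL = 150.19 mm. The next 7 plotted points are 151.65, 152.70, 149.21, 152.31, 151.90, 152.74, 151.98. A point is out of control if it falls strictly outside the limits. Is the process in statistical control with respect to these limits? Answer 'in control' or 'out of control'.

out of control

Compare each point to [150.19, 152.93]: sample 3 = 149.21 < LCL.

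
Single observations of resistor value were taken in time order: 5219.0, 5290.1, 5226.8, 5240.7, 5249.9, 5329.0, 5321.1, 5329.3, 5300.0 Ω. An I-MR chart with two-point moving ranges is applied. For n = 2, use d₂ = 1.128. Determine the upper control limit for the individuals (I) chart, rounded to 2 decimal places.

5372.18

X̄ = (5219.0 + 5290.1 + 5226.8 + 5240.7 + 5249.9 + 5329.0 + 5321.1 + 5329.3 + 5300.0) / 9 = 5278.4333
Moving ranges: 71.1, 63.3, 13.9, 9.2, 79.1, 7.9, 8.2, 29.3; M̄R̄ = 282.0000 / 8 = 35.2500
UCL = X̄ + 3·M̄R̄/d₂ = 5278.4333 + 3 × 35.2500 / 1.128 = 5372.1833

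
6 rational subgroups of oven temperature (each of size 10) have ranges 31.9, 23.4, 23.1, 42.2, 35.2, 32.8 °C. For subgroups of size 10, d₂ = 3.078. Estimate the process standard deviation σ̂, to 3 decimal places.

R̄ = (31.9 + 23.4 + 23.1 + 42.2 + 35.2 + 32.8) / 6 = 31.4333
σ̂ = R̄ / d₂ = 31.4333 / 3.078 = 10.2123

10.212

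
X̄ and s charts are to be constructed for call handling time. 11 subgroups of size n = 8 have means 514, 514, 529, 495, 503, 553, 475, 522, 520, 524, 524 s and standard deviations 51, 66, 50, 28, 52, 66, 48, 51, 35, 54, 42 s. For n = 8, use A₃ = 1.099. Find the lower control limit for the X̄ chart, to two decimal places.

X̄̄ = (514 + 514 + 529 + 495 + 503 + 553 + 475 + 522 + 520 + 524 + 524) / 11 = 515.7273
s̄ = (51 + 66 + 50 + 28 + 52 + 66 + 48 + 51 + 35 + 54 + 42) / 11 = 49.3636
LCL = X̄̄ − A₃·s̄ = 515.7273 − 1.099 × 49.3636 = 461.4766

461.48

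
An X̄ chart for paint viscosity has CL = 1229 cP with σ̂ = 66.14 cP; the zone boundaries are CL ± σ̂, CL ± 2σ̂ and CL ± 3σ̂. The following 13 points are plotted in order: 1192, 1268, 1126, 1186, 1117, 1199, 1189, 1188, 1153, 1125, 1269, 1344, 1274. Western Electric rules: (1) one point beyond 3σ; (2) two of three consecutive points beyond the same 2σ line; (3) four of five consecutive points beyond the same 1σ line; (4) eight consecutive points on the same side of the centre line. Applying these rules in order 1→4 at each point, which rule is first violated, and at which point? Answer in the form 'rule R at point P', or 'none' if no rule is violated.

rule 4 at point 10

Zone of each point (C = within 1σ̂, B = 1σ̂–2σ̂, A = 2σ̂–3σ̂, * = beyond 3σ̂; sign = side of CL): 1:-C, 2:+C, 3:-B, 4:-C, 5:-B, 6:-C, 7:-C, 8:-C, 9:-B, 10:-B, 11:+C, 12:+B, 13:+C
Rule 4 (eight consecutive points on the same side of the centre line) is satisfied at point 10.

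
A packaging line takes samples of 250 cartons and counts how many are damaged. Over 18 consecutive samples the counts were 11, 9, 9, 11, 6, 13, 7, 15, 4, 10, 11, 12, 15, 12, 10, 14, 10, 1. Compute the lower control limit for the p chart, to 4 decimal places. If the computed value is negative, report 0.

0.0028

p̄ = Σdᵢ / (k·n) = 180 / (18 × 250) = 0.04000
LCL = p̄ − 3·√(p̄(1−p̄)/n) = 0.04000 − 3 × 0.01239 = 0.00282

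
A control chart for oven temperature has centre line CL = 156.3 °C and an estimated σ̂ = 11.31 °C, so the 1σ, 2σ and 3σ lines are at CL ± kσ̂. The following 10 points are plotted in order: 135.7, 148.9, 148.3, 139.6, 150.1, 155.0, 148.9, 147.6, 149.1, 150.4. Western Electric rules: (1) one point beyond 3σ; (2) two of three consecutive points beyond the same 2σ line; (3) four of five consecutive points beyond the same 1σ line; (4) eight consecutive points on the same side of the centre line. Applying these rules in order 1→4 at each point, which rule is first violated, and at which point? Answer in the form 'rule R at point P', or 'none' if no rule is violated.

rule 4 at point 8

Zone of each point (C = within 1σ̂, B = 1σ̂–2σ̂, A = 2σ̂–3σ̂, * = beyond 3σ̂; sign = side of CL): 1:-B, 2:-C, 3:-C, 4:-B, 5:-C, 6:-C, 7:-C, 8:-C, 9:-C, 10:-C
Rule 4 (eight consecutive points on the same side of the centre line) is satisfied at point 8.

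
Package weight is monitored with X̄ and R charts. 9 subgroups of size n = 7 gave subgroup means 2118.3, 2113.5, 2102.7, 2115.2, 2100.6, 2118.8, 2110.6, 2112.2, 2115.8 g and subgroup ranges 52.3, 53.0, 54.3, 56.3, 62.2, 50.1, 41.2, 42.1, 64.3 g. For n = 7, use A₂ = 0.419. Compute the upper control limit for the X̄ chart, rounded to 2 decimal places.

X̄̄ = (2118.3 + 2113.5 + 2102.7 + 2115.2 + 2100.6 + 2118.8 + 2110.6 + 2112.2 + 2115.8) / 9 = 19007.7000 / 9 = 2111.9667
R̄ = (52.3 + 53.0 + 54.3 + 56.3 + 62.2 + 50.1 + 41.2 + 42.1 + 64.3) / 9 = 475.8000 / 9 = 52.8667
UCL = X̄̄ + A₂·R̄ = 2111.9667 + 0.419 × 52.8667 = 2134.1178

2134.12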